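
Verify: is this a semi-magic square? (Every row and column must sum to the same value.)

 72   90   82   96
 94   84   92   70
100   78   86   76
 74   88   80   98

Yes

Row 1: 72 + 90 + 82 + 96 = 340.
Row 2: 94 + 84 + 92 + 70 = 340.
Row 3: 100 + 78 + 86 + 76 = 340.
Row 4: 74 + 88 + 80 + 98 = 340.
Column 1: 72 + 94 + 100 + 74 = 340.
Column 2: 90 + 84 + 78 + 88 = 340.
Column 3: 82 + 92 + 86 + 80 = 340.
Column 4: 96 + 70 + 76 + 98 = 340.
All lines sum to 340.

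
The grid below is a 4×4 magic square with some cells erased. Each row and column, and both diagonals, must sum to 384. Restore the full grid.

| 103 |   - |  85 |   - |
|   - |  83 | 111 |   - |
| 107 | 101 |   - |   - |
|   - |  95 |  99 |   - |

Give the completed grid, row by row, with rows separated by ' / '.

103 105 85 91 / 93 83 111 97 / 107 101 89 87 / 81 95 99 109

Column 2 must total 384; the given cells sum to 279, so (1,2) = 105.
Column 3 needs 384; the known cells sum to 295, so (3,3) = 89.
Using main diagonal: 103 + 83 + 89 + ? → (4,4) = 384 − 275 = 109.
From row 1, 384 − (103 + 105 + 85) gives (1,4) = 91.
Row 3: 107 + 101 + 89 + ? = 384, so (3,4) = 87.
Row 4 must total 384; the given cells sum to 303, so (4,1) = 81.
The remaining cell in column 1 is (2,1) = 384 − 291 = 93.
Column 4 needs 384; the known cells sum to 287, so (2,4) = 97.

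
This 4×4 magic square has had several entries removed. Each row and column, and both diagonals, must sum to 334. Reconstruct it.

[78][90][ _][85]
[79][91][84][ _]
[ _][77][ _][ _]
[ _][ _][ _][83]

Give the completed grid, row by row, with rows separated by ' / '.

78 90 81 85 / 79 91 84 80 / 89 77 82 86 / 88 76 87 83

Row 1: 78 + 90 + 85 + ? = 334, so (1,3) = 81.
The remaining cell in row 2 is (2,4) = 334 − 254 = 80.
Column 2 must total 334; the given cells sum to 258, so (4,2) = 76.
Column 4 must total 334; the given cells sum to 248, so (3,4) = 86.
Main diagonal needs 334; the known cells sum to 252, so (3,3) = 82.
Anti-diagonal must total 334; the given cells sum to 246, so (4,1) = 88.
Row 3 needs 334; the known cells sum to 245, so (3,1) = 89.
The remaining cell in row 4 is (4,3) = 334 − 247 = 87.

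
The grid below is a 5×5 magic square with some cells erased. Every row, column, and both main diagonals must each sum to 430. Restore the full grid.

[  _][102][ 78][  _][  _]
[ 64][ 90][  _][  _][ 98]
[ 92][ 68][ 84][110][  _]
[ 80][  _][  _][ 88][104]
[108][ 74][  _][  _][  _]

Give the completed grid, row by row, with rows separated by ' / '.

Row 3 must total 430; the given cells sum to 354, so (3,5) = 76.
Using column 1: 64 + 92 + 80 + 108 + ? → (1,1) = 430 − 344 = 86.
The remaining cell in column 2 is (4,2) = 430 − 334 = 96.
From main diagonal, 430 − (86 + 90 + 84 + 88) gives (5,5) = 82.
The remaining cell in row 4 is (4,3) = 430 − 368 = 62.
Column 5 needs 430; the known cells sum to 360, so (1,5) = 70.
The remaining cell in anti-diagonal is (2,4) = 430 − 358 = 72.
Row 1 must total 430; the given cells sum to 336, so (1,4) = 94.
Row 2 needs 430; the known cells sum to 324, so (2,3) = 106.
The remaining cell in column 3 is (5,3) = 430 − 330 = 100.
The remaining cell in column 4 is (5,4) = 430 − 364 = 66.

86 102 78 94 70 / 64 90 106 72 98 / 92 68 84 110 76 / 80 96 62 88 104 / 108 74 100 66 82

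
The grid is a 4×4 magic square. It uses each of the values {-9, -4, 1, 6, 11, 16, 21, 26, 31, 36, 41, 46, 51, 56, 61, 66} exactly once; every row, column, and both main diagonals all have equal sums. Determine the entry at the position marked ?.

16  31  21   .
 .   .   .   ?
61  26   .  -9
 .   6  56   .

66

The 16 entries sum to 456, so each line sums to 456/4 = 114.
From row 1, 114 − (16 + 31 + 21) gives (1,4) = 46.
The remaining cell in row 3 is (3,3) = 114 − 78 = 36.
Column 2 must total 114; the given cells sum to 63, so (2,2) = 51.
Column 3 must total 114; the given cells sum to 113, so (2,3) = 1.
Main diagonal: 16 + 51 + 36 + ? = 114, so (4,4) = 11.
The remaining cell in anti-diagonal is (4,1) = 114 − 73 = 41.
Column 1: 16 + 61 + 41 + ? = 114, so (2,1) = -4.
Column 4 needs 114; the known cells sum to 48, so (2,4) = 66.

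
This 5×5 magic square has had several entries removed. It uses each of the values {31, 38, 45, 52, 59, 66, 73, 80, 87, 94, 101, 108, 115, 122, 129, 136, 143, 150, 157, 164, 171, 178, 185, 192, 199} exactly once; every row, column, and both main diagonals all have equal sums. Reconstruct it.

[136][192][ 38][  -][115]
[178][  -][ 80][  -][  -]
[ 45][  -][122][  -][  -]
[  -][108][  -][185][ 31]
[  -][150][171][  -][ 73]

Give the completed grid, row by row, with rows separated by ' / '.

136 192 38 94 115 / 178 59 80 101 157 / 45 66 122 143 199 / 87 108 164 185 31 / 129 150 171 52 73

The 25 entries sum to 2875, so each line sums to 2875/5 = 575.
Using row 1: 136 + 192 + 38 + 115 + ? → (1,4) = 575 − 481 = 94.
Column 3: 38 + 80 + 122 + 171 + ? = 575, so (4,3) = 164.
From main diagonal, 575 − (136 + 122 + 185 + 73) gives (2,2) = 59.
Row 4: 108 + 164 + 185 + 31 + ? = 575, so (4,1) = 87.
Using column 1: 136 + 178 + 45 + 87 + ? → (5,1) = 575 − 446 = 129.
Column 2: 192 + 59 + 108 + 150 + ? = 575, so (3,2) = 66.
Using anti-diagonal: 115 + 122 + 108 + 129 + ? → (2,4) = 575 − 474 = 101.
Row 2: 178 + 59 + 80 + 101 + ? = 575, so (2,5) = 157.
Row 5 needs 575; the known cells sum to 523, so (5,4) = 52.
Using column 4: 94 + 101 + 185 + 52 + ? → (3,4) = 575 − 432 = 143.
Column 5: 115 + 157 + 31 + 73 + ? = 575, so (3,5) = 199.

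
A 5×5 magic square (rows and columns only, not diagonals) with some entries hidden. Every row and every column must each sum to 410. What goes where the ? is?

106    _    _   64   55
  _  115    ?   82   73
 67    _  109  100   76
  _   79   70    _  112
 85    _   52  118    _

Using row 3: 67 + 109 + 100 + 76 + ? → (3,2) = 410 − 352 = 58.
Using column 4: 64 + 82 + 100 + 118 + ? → (4,4) = 410 − 364 = 46.
Using column 5: 55 + 73 + 76 + 112 + ? → (5,5) = 410 − 316 = 94.
Row 4 needs 410; the known cells sum to 307, so (4,1) = 103.
Row 5: 85 + 52 + 118 + 94 + ? = 410, so (5,2) = 61.
Using column 1: 106 + 67 + 103 + 85 + ? → (2,1) = 410 − 361 = 49.
Column 2: 115 + 58 + 79 + 61 + ? = 410, so (1,2) = 97.
From row 1, 410 − (106 + 97 + 64 + 55) gives (1,3) = 88.
Using row 2: 49 + 115 + 82 + 73 + ? → (2,3) = 410 − 319 = 91.

91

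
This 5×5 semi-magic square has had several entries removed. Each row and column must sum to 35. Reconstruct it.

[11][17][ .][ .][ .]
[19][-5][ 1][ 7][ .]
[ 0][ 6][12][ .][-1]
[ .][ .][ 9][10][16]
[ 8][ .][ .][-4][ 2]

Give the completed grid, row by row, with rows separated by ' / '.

Using row 2: 19 + (-5) + 1 + 7 + ? → (2,5) = 35 − 22 = 13.
Row 3 must total 35; the given cells sum to 17, so (3,4) = 18.
Column 1 needs 35; the known cells sum to 38, so (4,1) = -3.
Column 4 must total 35; the given cells sum to 31, so (1,4) = 4.
Column 5: 13 + (-1) + 16 + 2 + ? = 35, so (1,5) = 5.
Row 1 needs 35; the known cells sum to 37, so (1,3) = -2.
Row 4 needs 35; the known cells sum to 32, so (4,2) = 3.
Column 2 needs 35; the known cells sum to 21, so (5,2) = 14.
Column 3 needs 35; the known cells sum to 20, so (5,3) = 15.

11 17 -2 4 5 / 19 -5 1 7 13 / 0 6 12 18 -1 / -3 3 9 10 16 / 8 14 15 -4 2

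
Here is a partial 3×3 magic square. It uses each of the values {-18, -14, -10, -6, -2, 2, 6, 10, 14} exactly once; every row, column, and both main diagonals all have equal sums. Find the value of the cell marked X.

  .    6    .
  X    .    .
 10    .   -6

The 9 entries sum to -18, so each line sums to -18/3 = -6.
Row 3: 10 + (-6) + ? = -6, so (3,2) = -10.
Using column 2: 6 + (-10) + ? → (2,2) = -6 − (-4) = -2.
Using main diagonal: -2 + (-6) + ? → (1,1) = -6 − (-8) = 2.
From anti-diagonal, -6 − (-2 + 10) gives (1,3) = -14.
Column 1: 2 + 10 + ? = -6, so (2,1) = -18.

-18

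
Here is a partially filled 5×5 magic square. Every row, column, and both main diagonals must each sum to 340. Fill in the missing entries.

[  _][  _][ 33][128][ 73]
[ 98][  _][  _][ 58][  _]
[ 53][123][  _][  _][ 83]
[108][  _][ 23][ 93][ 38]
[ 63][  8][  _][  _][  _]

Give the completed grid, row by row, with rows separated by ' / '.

The remaining cell in row 4 is (4,2) = 340 − 262 = 78.
Column 1 needs 340; the known cells sum to 322, so (1,1) = 18.
Anti-diagonal: 73 + 58 + 78 + 63 + ? = 340, so (3,3) = 68.
The remaining cell in row 1 is (1,2) = 340 − 252 = 88.
From row 3, 340 − (53 + 123 + 68 + 83) gives (3,4) = 13.
The remaining cell in column 2 is (2,2) = 340 − 297 = 43.
Column 4: 128 + 58 + 13 + 93 + ? = 340, so (5,4) = 48.
From main diagonal, 340 − (18 + 43 + 68 + 93) gives (5,5) = 118.
Row 5 must total 340; the given cells sum to 237, so (5,3) = 103.
Column 3 needs 340; the known cells sum to 227, so (2,3) = 113.
From column 5, 340 − (73 + 83 + 38 + 118) gives (2,5) = 28.

18 88 33 128 73 / 98 43 113 58 28 / 53 123 68 13 83 / 108 78 23 93 38 / 63 8 103 48 118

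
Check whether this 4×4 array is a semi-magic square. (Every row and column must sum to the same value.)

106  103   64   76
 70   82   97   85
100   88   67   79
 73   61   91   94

Row 1: 106 + 103 + 64 + 76 = 349.
Row 2: 70 + 82 + 97 + 85 = 334.
Row 3: 100 + 88 + 67 + 79 = 334.
Row 4: 73 + 61 + 91 + 94 = 319.
Column 1: 106 + 70 + 100 + 73 = 349.
Column 2: 103 + 82 + 88 + 61 = 334.
Column 3: 64 + 97 + 67 + 91 = 319.
Column 4: 76 + 85 + 79 + 94 = 334.

No — row 4 sums to 319 but column 4 sums to 334.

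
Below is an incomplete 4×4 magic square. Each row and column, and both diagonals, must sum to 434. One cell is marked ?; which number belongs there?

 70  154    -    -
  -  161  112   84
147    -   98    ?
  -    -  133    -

126

Row 2 must total 434; the given cells sum to 357, so (2,1) = 77.
From column 1, 434 − (70 + 77 + 147) gives (4,1) = 140.
Column 3: 112 + 98 + 133 + ? = 434, so (1,3) = 91.
The remaining cell in main diagonal is (4,4) = 434 − 329 = 105.
Row 1 must total 434; the given cells sum to 315, so (1,4) = 119.
The remaining cell in row 4 is (4,2) = 434 − 378 = 56.
From column 2, 434 − (154 + 161 + 56) gives (3,2) = 63.
The remaining cell in column 4 is (3,4) = 434 − 308 = 126.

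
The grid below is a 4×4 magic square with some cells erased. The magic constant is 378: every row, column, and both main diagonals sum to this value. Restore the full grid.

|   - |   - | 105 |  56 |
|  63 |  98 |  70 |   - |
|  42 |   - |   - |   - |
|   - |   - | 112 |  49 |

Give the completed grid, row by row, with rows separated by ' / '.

140 77 105 56 / 63 98 70 147 / 42 119 91 126 / 133 84 112 49

Row 2 needs 378; the known cells sum to 231, so (2,4) = 147.
Using column 3: 105 + 70 + 112 + ? → (3,3) = 378 − 287 = 91.
From column 4, 378 − (56 + 147 + 49) gives (3,4) = 126.
From main diagonal, 378 − (98 + 91 + 49) gives (1,1) = 140.
From row 1, 378 − (140 + 105 + 56) gives (1,2) = 77.
Row 3 needs 378; the known cells sum to 259, so (3,2) = 119.
Column 1 needs 378; the known cells sum to 245, so (4,1) = 133.
From column 2, 378 − (77 + 98 + 119) gives (4,2) = 84.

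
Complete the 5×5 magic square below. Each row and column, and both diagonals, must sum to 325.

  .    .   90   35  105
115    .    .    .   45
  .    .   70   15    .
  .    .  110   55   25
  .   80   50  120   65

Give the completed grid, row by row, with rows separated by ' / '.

The remaining cell in row 5 is (5,1) = 325 − 315 = 10.
The remaining cell in column 3 is (2,3) = 325 − 320 = 5.
Column 4 must total 325; the given cells sum to 225, so (2,4) = 100.
From column 5, 325 − (105 + 45 + 25 + 65) gives (3,5) = 85.
The remaining cell in anti-diagonal is (4,2) = 325 − 285 = 40.
The remaining cell in row 2 is (2,2) = 325 − 265 = 60.
From row 4, 325 − (40 + 110 + 55 + 25) gives (4,1) = 95.
Main diagonal: 60 + 70 + 55 + 65 + ? = 325, so (1,1) = 75.
The remaining cell in row 1 is (1,2) = 325 − 305 = 20.
Using column 1: 75 + 115 + 95 + 10 + ? → (3,1) = 325 − 295 = 30.
Column 2 needs 325; the known cells sum to 200, so (3,2) = 125.

75 20 90 35 105 / 115 60 5 100 45 / 30 125 70 15 85 / 95 40 110 55 25 / 10 80 50 120 65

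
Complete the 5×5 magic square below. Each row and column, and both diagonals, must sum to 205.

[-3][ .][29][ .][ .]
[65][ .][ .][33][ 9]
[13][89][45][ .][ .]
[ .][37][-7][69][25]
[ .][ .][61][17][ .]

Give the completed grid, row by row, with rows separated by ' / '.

Using row 4: 37 + (-7) + 69 + 25 + ? → (4,1) = 205 − 124 = 81.
Column 1 needs 205; the known cells sum to 156, so (5,1) = 49.
The remaining cell in column 3 is (2,3) = 205 − 128 = 77.
From anti-diagonal, 205 − (33 + 45 + 37 + 49) gives (1,5) = 41.
Row 2 must total 205; the given cells sum to 184, so (2,2) = 21.
Using main diagonal: -3 + 21 + 45 + 69 + ? → (5,5) = 205 − 132 = 73.
Using row 5: 49 + 61 + 17 + 73 + ? → (5,2) = 205 − 200 = 5.
Column 2: 21 + 89 + 37 + 5 + ? = 205, so (1,2) = 53.
Column 5: 41 + 9 + 25 + 73 + ? = 205, so (3,5) = 57.
From row 1, 205 − (-3 + 53 + 29 + 41) gives (1,4) = 85.
Using row 3: 13 + 89 + 45 + 57 + ? → (3,4) = 205 − 204 = 1.

-3 53 29 85 41 / 65 21 77 33 9 / 13 89 45 1 57 / 81 37 -7 69 25 / 49 5 61 17 73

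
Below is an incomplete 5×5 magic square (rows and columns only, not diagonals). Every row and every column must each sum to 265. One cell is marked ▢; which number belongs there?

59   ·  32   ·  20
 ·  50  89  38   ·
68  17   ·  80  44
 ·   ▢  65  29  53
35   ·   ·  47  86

Using row 3: 68 + 17 + 80 + 44 + ? → (3,3) = 265 − 209 = 56.
From column 3, 265 − (32 + 89 + 56 + 65) gives (5,3) = 23.
The remaining cell in column 4 is (1,4) = 265 − 194 = 71.
Column 5: 20 + 44 + 53 + 86 + ? = 265, so (2,5) = 62.
The remaining cell in row 1 is (1,2) = 265 − 182 = 83.
Row 2 must total 265; the given cells sum to 239, so (2,1) = 26.
Row 5: 35 + 23 + 47 + 86 + ? = 265, so (5,2) = 74.
Using column 1: 59 + 26 + 68 + 35 + ? → (4,1) = 265 − 188 = 77.
Column 2 needs 265; the known cells sum to 224, so (4,2) = 41.

41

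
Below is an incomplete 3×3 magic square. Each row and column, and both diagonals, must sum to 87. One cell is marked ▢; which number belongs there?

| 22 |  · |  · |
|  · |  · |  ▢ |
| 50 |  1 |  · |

Using row 3: 50 + 1 + ? → (3,3) = 87 − 51 = 36.
From column 1, 87 − (22 + 50) gives (2,1) = 15.
Main diagonal needs 87; the known cells sum to 58, so (2,2) = 29.
From anti-diagonal, 87 − (29 + 50) gives (1,3) = 8.
Row 1 needs 87; the known cells sum to 30, so (1,2) = 57.
Using row 2: 15 + 29 + ? → (2,3) = 87 − 44 = 43.

43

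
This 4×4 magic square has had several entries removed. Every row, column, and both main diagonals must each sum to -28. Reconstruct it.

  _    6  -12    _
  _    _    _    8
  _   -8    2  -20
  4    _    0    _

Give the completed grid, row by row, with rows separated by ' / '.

Using row 3: -8 + 2 + (-20) + ? → (3,1) = -28 − (-26) = -2.
Column 3: -12 + 2 + 0 + ? = -28, so (2,3) = -18.
From anti-diagonal, -28 − (-18 + (-8) + 4) gives (1,4) = -6.
From row 1, -28 − (6 + (-12) + (-6)) gives (1,1) = -16.
From column 1, -28 − (-16 + (-2) + 4) gives (2,1) = -14.
The remaining cell in column 4 is (4,4) = -28 − (-18) = -10.
Main diagonal: -16 + 2 + (-10) + ? = -28, so (2,2) = -4.
Row 4 needs -28; the known cells sum to -6, so (4,2) = -22.

-16 6 -12 -6 / -14 -4 -18 8 / -2 -8 2 -20 / 4 -22 0 -10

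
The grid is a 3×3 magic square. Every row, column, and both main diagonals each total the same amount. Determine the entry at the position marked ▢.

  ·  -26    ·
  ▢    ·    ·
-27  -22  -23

-20

Row 3 is complete and sums to -72; that is the magic constant.
The remaining cell in column 2 is (2,2) = -72 − (-48) = -24.
Main diagonal must total -72; the given cells sum to -47, so (1,1) = -25.
Using anti-diagonal: -24 + (-27) + ? → (1,3) = -72 − (-51) = -21.
From column 1, -72 − (-25 + (-27)) gives (2,1) = -20.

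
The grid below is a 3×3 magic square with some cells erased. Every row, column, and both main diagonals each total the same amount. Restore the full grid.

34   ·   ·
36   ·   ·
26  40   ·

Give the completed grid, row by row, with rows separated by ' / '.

34 24 38 / 36 32 28 / 26 40 30

Column 1 is already complete: 34 + 36 + 26 = 96, so that is the magic constant.
Using row 3: 26 + 40 + ? → (3,3) = 96 − 66 = 30.
The remaining cell in main diagonal is (2,2) = 96 − 64 = 32.
Anti-diagonal: 32 + 26 + ? = 96, so (1,3) = 38.
Row 1: 34 + 38 + ? = 96, so (1,2) = 24.
From row 2, 96 − (36 + 32) gives (2,3) = 28.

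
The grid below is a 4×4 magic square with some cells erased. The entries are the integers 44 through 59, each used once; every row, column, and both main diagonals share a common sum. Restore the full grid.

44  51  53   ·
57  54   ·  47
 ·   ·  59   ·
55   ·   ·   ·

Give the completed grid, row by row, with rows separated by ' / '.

44 51 53 58 / 57 54 48 47 / 50 45 59 52 / 55 56 46 49

The entries are 44 through 59, which sum to 824, so each line sums to 824/4 = 206.
Using row 1: 44 + 51 + 53 + ? → (1,4) = 206 − 148 = 58.
From row 2, 206 − (57 + 54 + 47) gives (2,3) = 48.
Using column 1: 44 + 57 + 55 + ? → (3,1) = 206 − 156 = 50.
Column 3 must total 206; the given cells sum to 160, so (4,3) = 46.
Main diagonal: 44 + 54 + 59 + ? = 206, so (4,4) = 49.
From anti-diagonal, 206 − (58 + 48 + 55) gives (3,2) = 45.
From row 3, 206 − (50 + 45 + 59) gives (3,4) = 52.
Row 4 must total 206; the given cells sum to 150, so (4,2) = 56.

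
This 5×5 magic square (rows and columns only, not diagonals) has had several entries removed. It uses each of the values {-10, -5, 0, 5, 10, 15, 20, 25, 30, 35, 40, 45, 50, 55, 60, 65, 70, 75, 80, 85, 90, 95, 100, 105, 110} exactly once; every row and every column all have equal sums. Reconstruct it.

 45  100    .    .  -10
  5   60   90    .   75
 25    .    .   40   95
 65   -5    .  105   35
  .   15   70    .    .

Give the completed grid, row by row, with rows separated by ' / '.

45 100 30 85 -10 / 5 60 90 20 75 / 25 80 10 40 95 / 65 -5 50 105 35 / 110 15 70 0 55

The 25 entries sum to 1250, so each line sums to 1250/5 = 250.
Row 2 needs 250; the known cells sum to 230, so (2,4) = 20.
Using row 4: 65 + (-5) + 105 + 35 + ? → (4,3) = 250 − 200 = 50.
The remaining cell in column 1 is (5,1) = 250 − 140 = 110.
Column 2: 100 + 60 + (-5) + 15 + ? = 250, so (3,2) = 80.
Column 5 needs 250; the known cells sum to 195, so (5,5) = 55.
Using row 3: 25 + 80 + 40 + 95 + ? → (3,3) = 250 − 240 = 10.
Row 5: 110 + 15 + 70 + 55 + ? = 250, so (5,4) = 0.
Using column 3: 90 + 10 + 50 + 70 + ? → (1,3) = 250 − 220 = 30.
Column 4 needs 250; the known cells sum to 165, so (1,4) = 85.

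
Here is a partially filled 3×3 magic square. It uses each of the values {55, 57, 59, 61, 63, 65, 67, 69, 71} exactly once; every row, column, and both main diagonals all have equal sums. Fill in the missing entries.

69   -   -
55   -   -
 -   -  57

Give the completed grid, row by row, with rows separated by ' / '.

69 59 61 / 55 63 71 / 65 67 57

The 9 entries sum to 567, so each line sums to 567/3 = 189.
Column 1 must total 189; the given cells sum to 124, so (3,1) = 65.
Main diagonal: 69 + 57 + ? = 189, so (2,2) = 63.
Anti-diagonal must total 189; the given cells sum to 128, so (1,3) = 61.
Row 1: 69 + 61 + ? = 189, so (1,2) = 59.
From row 2, 189 − (55 + 63) gives (2,3) = 71.
Row 3: 65 + 57 + ? = 189, so (3,2) = 67.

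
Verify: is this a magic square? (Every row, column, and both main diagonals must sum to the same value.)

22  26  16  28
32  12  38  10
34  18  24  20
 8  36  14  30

No — column 4 sums to 88 but column 3 sums to 92.

Row 1: 22 + 26 + 16 + 28 = 92.
Row 2: 32 + 12 + 38 + 10 = 92.
Row 3: 34 + 18 + 24 + 20 = 96.
Row 4: 8 + 36 + 14 + 30 = 88.
Column 1: 22 + 32 + 34 + 8 = 96.
Column 2: 26 + 12 + 18 + 36 = 92.
Column 3: 16 + 38 + 24 + 14 = 92.
Column 4: 28 + 10 + 20 + 30 = 88.
Main diagonal: 22 + 12 + 24 + 30 = 88.
Anti-diagonal: 28 + 38 + 18 + 8 = 92.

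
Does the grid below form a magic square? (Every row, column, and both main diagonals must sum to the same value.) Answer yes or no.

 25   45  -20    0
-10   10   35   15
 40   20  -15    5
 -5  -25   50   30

Yes

Row 1: 25 + 45 + (-20) + 0 = 50.
Row 2: -10 + 10 + 35 + 15 = 50.
Row 3: 40 + 20 + (-15) + 5 = 50.
Row 4: -5 + (-25) + 50 + 30 = 50.
Column 1: 25 + (-10) + 40 + (-5) = 50.
Column 2: 45 + 10 + 20 + (-25) = 50.
Column 3: -20 + 35 + (-15) + 50 = 50.
Column 4: 0 + 15 + 5 + 30 = 50.
Main diagonal: 25 + 10 + (-15) + 30 = 50.
Anti-diagonal: 0 + 35 + 20 + (-5) = 50.
All lines sum to 50.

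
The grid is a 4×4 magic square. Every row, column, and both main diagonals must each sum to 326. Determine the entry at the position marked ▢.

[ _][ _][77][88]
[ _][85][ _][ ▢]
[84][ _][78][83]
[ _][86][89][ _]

79

Row 3 must total 326; the given cells sum to 245, so (3,2) = 81.
From column 2, 326 − (85 + 81 + 86) gives (1,2) = 74.
The remaining cell in column 3 is (2,3) = 326 − 244 = 82.
Anti-diagonal needs 326; the known cells sum to 251, so (4,1) = 75.
From row 1, 326 − (74 + 77 + 88) gives (1,1) = 87.
From row 4, 326 − (75 + 86 + 89) gives (4,4) = 76.
Column 1 needs 326; the known cells sum to 246, so (2,1) = 80.
Using column 4: 88 + 83 + 76 + ? → (2,4) = 326 − 247 = 79.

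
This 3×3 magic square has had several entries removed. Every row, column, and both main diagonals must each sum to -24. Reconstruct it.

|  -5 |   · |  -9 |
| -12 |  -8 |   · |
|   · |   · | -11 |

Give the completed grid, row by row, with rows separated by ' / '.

-5 -10 -9 / -12 -8 -4 / -7 -6 -11

The remaining cell in row 1 is (1,2) = -24 − (-14) = -10.
Row 2 must total -24; the given cells sum to -20, so (2,3) = -4.
Column 1 must total -24; the given cells sum to -17, so (3,1) = -7.
Column 2 must total -24; the given cells sum to -18, so (3,2) = -6.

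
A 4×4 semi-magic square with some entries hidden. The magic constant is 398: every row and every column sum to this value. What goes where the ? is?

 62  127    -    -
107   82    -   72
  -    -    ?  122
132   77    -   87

Row 2: 107 + 82 + 72 + ? = 398, so (2,3) = 137.
Row 4 must total 398; the given cells sum to 296, so (4,3) = 102.
From column 1, 398 − (62 + 107 + 132) gives (3,1) = 97.
From column 2, 398 − (127 + 82 + 77) gives (3,2) = 112.
Using column 4: 72 + 122 + 87 + ? → (1,4) = 398 − 281 = 117.
From row 1, 398 − (62 + 127 + 117) gives (1,3) = 92.
Row 3 must total 398; the given cells sum to 331, so (3,3) = 67.

67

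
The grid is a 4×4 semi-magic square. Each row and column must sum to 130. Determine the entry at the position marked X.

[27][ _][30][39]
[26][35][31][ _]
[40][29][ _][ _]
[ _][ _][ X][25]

36

Row 1: 27 + 30 + 39 + ? = 130, so (1,2) = 34.
From row 2, 130 − (26 + 35 + 31) gives (2,4) = 38.
From column 1, 130 − (27 + 26 + 40) gives (4,1) = 37.
Column 2 needs 130; the known cells sum to 98, so (4,2) = 32.
Using column 4: 39 + 38 + 25 + ? → (3,4) = 130 − 102 = 28.
The remaining cell in row 3 is (3,3) = 130 − 97 = 33.
Using row 4: 37 + 32 + 25 + ? → (4,3) = 130 − 94 = 36.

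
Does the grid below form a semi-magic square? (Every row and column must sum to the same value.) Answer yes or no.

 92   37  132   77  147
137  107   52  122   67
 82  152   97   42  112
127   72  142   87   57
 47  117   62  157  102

Yes

Row 1: 92 + 37 + 132 + 77 + 147 = 485.
Row 2: 137 + 107 + 52 + 122 + 67 = 485.
Row 3: 82 + 152 + 97 + 42 + 112 = 485.
Row 4: 127 + 72 + 142 + 87 + 57 = 485.
Row 5: 47 + 117 + 62 + 157 + 102 = 485.
Column 1: 92 + 137 + 82 + 127 + 47 = 485.
Column 2: 37 + 107 + 152 + 72 + 117 = 485.
Column 3: 132 + 52 + 97 + 142 + 62 = 485.
Column 4: 77 + 122 + 42 + 87 + 157 = 485.
Column 5: 147 + 67 + 112 + 57 + 102 = 485.
All lines sum to 485.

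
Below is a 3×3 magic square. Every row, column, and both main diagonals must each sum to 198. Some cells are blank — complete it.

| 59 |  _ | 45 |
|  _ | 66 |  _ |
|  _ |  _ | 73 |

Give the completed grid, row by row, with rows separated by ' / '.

59 94 45 / 52 66 80 / 87 38 73

Using row 1: 59 + 45 + ? → (1,2) = 198 − 104 = 94.
The remaining cell in column 2 is (3,2) = 198 − 160 = 38.
From column 3, 198 − (45 + 73) gives (2,3) = 80.
Anti-diagonal needs 198; the known cells sum to 111, so (3,1) = 87.
Row 2 needs 198; the known cells sum to 146, so (2,1) = 52.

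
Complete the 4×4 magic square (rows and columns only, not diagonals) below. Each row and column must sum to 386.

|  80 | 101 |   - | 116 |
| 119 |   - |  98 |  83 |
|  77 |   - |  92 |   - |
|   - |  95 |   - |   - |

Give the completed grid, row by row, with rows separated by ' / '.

Row 1 needs 386; the known cells sum to 297, so (1,3) = 89.
From row 2, 386 − (119 + 98 + 83) gives (2,2) = 86.
Using column 1: 80 + 119 + 77 + ? → (4,1) = 386 − 276 = 110.
From column 2, 386 − (101 + 86 + 95) gives (3,2) = 104.
The remaining cell in column 3 is (4,3) = 386 − 279 = 107.
Row 3 must total 386; the given cells sum to 273, so (3,4) = 113.
Row 4: 110 + 95 + 107 + ? = 386, so (4,4) = 74.

80 101 89 116 / 119 86 98 83 / 77 104 92 113 / 110 95 107 74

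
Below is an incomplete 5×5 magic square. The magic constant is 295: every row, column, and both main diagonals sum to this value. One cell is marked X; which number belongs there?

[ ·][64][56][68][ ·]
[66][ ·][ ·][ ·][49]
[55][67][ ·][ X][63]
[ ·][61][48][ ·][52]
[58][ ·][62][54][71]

From row 5, 295 − (58 + 62 + 54 + 71) gives (5,2) = 50.
Column 2 needs 295; the known cells sum to 242, so (2,2) = 53.
Using column 5: 49 + 63 + 52 + 71 + ? → (1,5) = 295 − 235 = 60.
Using row 1: 64 + 56 + 68 + 60 + ? → (1,1) = 295 − 248 = 47.
The remaining cell in column 1 is (4,1) = 295 − 226 = 69.
Using row 4: 69 + 61 + 48 + 52 + ? → (4,4) = 295 − 230 = 65.
Main diagonal: 47 + 53 + 65 + 71 + ? = 295, so (3,3) = 59.
The remaining cell in anti-diagonal is (2,4) = 295 − 238 = 57.
Row 2 must total 295; the given cells sum to 225, so (2,3) = 70.
From row 3, 295 − (55 + 67 + 59 + 63) gives (3,4) = 51.

51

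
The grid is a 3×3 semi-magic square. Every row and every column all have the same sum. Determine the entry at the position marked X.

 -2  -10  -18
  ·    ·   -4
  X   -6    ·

Row 1 is complete and sums to -30; that is the magic constant.
Using column 2: -10 + (-6) + ? → (2,2) = -30 − (-16) = -14.
The remaining cell in column 3 is (3,3) = -30 − (-22) = -8.
The remaining cell in row 2 is (2,1) = -30 − (-18) = -12.
From row 3, -30 − (-6 + (-8)) gives (3,1) = -16.

-16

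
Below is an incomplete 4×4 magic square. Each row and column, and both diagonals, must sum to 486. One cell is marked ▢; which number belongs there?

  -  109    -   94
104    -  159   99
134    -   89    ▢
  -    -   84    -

Row 2: 104 + 159 + 99 + ? = 486, so (2,2) = 124.
Column 3 needs 486; the known cells sum to 332, so (1,3) = 154.
Row 1 needs 486; the known cells sum to 357, so (1,1) = 129.
Using column 1: 129 + 104 + 134 + ? → (4,1) = 486 − 367 = 119.
From main diagonal, 486 − (129 + 124 + 89) gives (4,4) = 144.
Anti-diagonal must total 486; the given cells sum to 372, so (3,2) = 114.
The remaining cell in row 3 is (3,4) = 486 − 337 = 149.

149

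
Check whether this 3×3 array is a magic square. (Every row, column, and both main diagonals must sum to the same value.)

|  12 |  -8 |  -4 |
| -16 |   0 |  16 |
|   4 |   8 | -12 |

Yes

Row 1: 12 + (-8) + (-4) = 0.
Row 2: -16 + 0 + 16 = 0.
Row 3: 4 + 8 + (-12) = 0.
Column 1: 12 + (-16) + 4 = 0.
Column 2: -8 + 0 + 8 = 0.
Column 3: -4 + 16 + (-12) = 0.
Main diagonal: 12 + 0 + (-12) = 0.
Anti-diagonal: -4 + 0 + 4 = 0.
All lines sum to 0.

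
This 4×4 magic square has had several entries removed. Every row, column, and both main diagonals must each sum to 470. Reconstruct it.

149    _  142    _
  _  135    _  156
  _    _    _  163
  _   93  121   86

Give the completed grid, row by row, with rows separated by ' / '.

Row 4 needs 470; the known cells sum to 300, so (4,1) = 170.
From column 4, 470 − (156 + 163 + 86) gives (1,4) = 65.
From main diagonal, 470 − (149 + 135 + 86) gives (3,3) = 100.
Using row 1: 149 + 142 + 65 + ? → (1,2) = 470 − 356 = 114.
Column 2: 114 + 135 + 93 + ? = 470, so (3,2) = 128.
From column 3, 470 − (142 + 100 + 121) gives (2,3) = 107.
Using row 2: 135 + 107 + 156 + ? → (2,1) = 470 − 398 = 72.
Using row 3: 128 + 100 + 163 + ? → (3,1) = 470 − 391 = 79.

149 114 142 65 / 72 135 107 156 / 79 128 100 163 / 170 93 121 86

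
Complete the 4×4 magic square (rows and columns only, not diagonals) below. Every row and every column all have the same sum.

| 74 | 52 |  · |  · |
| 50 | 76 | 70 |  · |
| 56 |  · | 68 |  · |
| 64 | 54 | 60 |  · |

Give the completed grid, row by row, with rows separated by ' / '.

Column 1 is already complete: 74 + 50 + 56 + 64 = 244, so that is the magic constant.
The remaining cell in row 2 is (2,4) = 244 − 196 = 48.
Row 4 must total 244; the given cells sum to 178, so (4,4) = 66.
Column 2: 52 + 76 + 54 + ? = 244, so (3,2) = 62.
Column 3: 70 + 68 + 60 + ? = 244, so (1,3) = 46.
Row 1 needs 244; the known cells sum to 172, so (1,4) = 72.
From row 3, 244 − (56 + 62 + 68) gives (3,4) = 58.

74 52 46 72 / 50 76 70 48 / 56 62 68 58 / 64 54 60 66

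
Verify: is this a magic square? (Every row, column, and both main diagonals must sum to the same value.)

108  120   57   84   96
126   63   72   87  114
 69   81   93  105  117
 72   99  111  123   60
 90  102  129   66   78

Row 1: 108 + 120 + 57 + 84 + 96 = 465.
Row 2: 126 + 63 + 72 + 87 + 114 = 462.
Row 3: 69 + 81 + 93 + 105 + 117 = 465.
Row 4: 72 + 99 + 111 + 123 + 60 = 465.
Row 5: 90 + 102 + 129 + 66 + 78 = 465.
Column 1: 108 + 126 + 69 + 72 + 90 = 465.
Column 2: 120 + 63 + 81 + 99 + 102 = 465.
Column 3: 57 + 72 + 93 + 111 + 129 = 462.
Column 4: 84 + 87 + 105 + 123 + 66 = 465.
Column 5: 96 + 114 + 117 + 60 + 78 = 465.
Main diagonal: 108 + 63 + 93 + 123 + 78 = 465.
Anti-diagonal: 96 + 87 + 93 + 99 + 90 = 465.

No — column 3 sums to 462 but anti-diagonal sums to 465.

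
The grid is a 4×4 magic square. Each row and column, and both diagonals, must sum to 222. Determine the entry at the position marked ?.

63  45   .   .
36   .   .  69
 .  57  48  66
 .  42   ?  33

75

Row 3 must total 222; the given cells sum to 171, so (3,1) = 51.
Column 1 needs 222; the known cells sum to 150, so (4,1) = 72.
Using column 2: 45 + 57 + 42 + ? → (2,2) = 222 − 144 = 78.
Column 4 needs 222; the known cells sum to 168, so (1,4) = 54.
The remaining cell in anti-diagonal is (2,3) = 222 − 183 = 39.
Using row 1: 63 + 45 + 54 + ? → (1,3) = 222 − 162 = 60.
Row 4: 72 + 42 + 33 + ? = 222, so (4,3) = 75.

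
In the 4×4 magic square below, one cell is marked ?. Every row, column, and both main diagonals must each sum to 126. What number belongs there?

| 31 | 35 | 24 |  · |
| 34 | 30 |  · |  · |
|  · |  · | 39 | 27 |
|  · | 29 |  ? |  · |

38

Using row 1: 31 + 35 + 24 + ? → (1,4) = 126 − 90 = 36.
Column 2 needs 126; the known cells sum to 94, so (3,2) = 32.
Main diagonal: 31 + 30 + 39 + ? = 126, so (4,4) = 26.
Row 3 needs 126; the known cells sum to 98, so (3,1) = 28.
From column 1, 126 − (31 + 34 + 28) gives (4,1) = 33.
From column 4, 126 − (36 + 27 + 26) gives (2,4) = 37.
Anti-diagonal must total 126; the given cells sum to 101, so (2,3) = 25.
From row 4, 126 − (33 + 29 + 26) gives (4,3) = 38.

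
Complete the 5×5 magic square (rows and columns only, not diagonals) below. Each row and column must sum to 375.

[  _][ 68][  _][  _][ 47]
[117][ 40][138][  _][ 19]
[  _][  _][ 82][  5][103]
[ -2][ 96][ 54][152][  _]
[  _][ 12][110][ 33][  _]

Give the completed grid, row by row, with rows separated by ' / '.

145 68 -9 124 47 / 117 40 138 61 19 / 26 159 82 5 103 / -2 96 54 152 75 / 89 12 110 33 131

Row 2 must total 375; the given cells sum to 314, so (2,4) = 61.
From row 4, 375 − (-2 + 96 + 54 + 152) gives (4,5) = 75.
Column 2 must total 375; the given cells sum to 216, so (3,2) = 159.
Column 3 needs 375; the known cells sum to 384, so (1,3) = -9.
Using column 4: 61 + 5 + 152 + 33 + ? → (1,4) = 375 − 251 = 124.
From column 5, 375 − (47 + 19 + 103 + 75) gives (5,5) = 131.
From row 1, 375 − (68 + (-9) + 124 + 47) gives (1,1) = 145.
From row 3, 375 − (159 + 82 + 5 + 103) gives (3,1) = 26.
Row 5 must total 375; the given cells sum to 286, so (5,1) = 89.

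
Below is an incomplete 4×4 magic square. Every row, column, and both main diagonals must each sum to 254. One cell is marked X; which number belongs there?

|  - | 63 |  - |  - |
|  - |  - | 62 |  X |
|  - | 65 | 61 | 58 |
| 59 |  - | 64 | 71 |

57

Using row 3: 65 + 61 + 58 + ? → (3,1) = 254 − 184 = 70.
From row 4, 254 − (59 + 64 + 71) gives (4,2) = 60.
The remaining cell in column 2 is (2,2) = 254 − 188 = 66.
Column 3 must total 254; the given cells sum to 187, so (1,3) = 67.
Main diagonal must total 254; the given cells sum to 198, so (1,1) = 56.
Anti-diagonal must total 254; the given cells sum to 186, so (1,4) = 68.
The remaining cell in column 1 is (2,1) = 254 − 185 = 69.
Column 4 must total 254; the given cells sum to 197, so (2,4) = 57.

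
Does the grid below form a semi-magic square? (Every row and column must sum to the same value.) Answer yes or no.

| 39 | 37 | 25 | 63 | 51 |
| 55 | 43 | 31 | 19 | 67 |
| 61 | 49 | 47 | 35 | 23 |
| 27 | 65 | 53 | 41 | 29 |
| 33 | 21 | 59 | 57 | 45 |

Yes

Row 1: 39 + 37 + 25 + 63 + 51 = 215.
Row 2: 55 + 43 + 31 + 19 + 67 = 215.
Row 3: 61 + 49 + 47 + 35 + 23 = 215.
Row 4: 27 + 65 + 53 + 41 + 29 = 215.
Row 5: 33 + 21 + 59 + 57 + 45 = 215.
Column 1: 39 + 55 + 61 + 27 + 33 = 215.
Column 2: 37 + 43 + 49 + 65 + 21 = 215.
Column 3: 25 + 31 + 47 + 53 + 59 = 215.
Column 4: 63 + 19 + 35 + 41 + 57 = 215.
Column 5: 51 + 67 + 23 + 29 + 45 = 215.
All lines sum to 215.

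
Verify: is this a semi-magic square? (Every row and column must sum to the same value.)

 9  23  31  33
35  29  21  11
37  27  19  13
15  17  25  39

Yes

Row 1: 9 + 23 + 31 + 33 = 96.
Row 2: 35 + 29 + 21 + 11 = 96.
Row 3: 37 + 27 + 19 + 13 = 96.
Row 4: 15 + 17 + 25 + 39 = 96.
Column 1: 9 + 35 + 37 + 15 = 96.
Column 2: 23 + 29 + 27 + 17 = 96.
Column 3: 31 + 21 + 19 + 25 = 96.
Column 4: 33 + 11 + 13 + 39 = 96.
All lines sum to 96.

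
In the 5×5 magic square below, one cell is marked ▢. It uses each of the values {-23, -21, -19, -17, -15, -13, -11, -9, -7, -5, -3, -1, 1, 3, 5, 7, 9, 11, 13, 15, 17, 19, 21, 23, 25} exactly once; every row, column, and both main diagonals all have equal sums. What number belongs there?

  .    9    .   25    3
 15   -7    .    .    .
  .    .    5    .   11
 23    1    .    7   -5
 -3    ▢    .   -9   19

-15

The 25 entries sum to 25, so each line sums to 25/5 = 5.
The remaining cell in row 4 is (4,3) = 5 − 26 = -21.
Column 5 needs 5; the known cells sum to 28, so (2,5) = -23.
From main diagonal, 5 − (-7 + 5 + 7 + 19) gives (1,1) = -19.
Anti-diagonal needs 5; the known cells sum to 6, so (2,4) = -1.
Using row 1: -19 + 9 + 25 + 3 + ? → (1,3) = 5 − 18 = -13.
Row 2 must total 5; the given cells sum to -16, so (2,3) = 21.
Column 1: -19 + 15 + 23 + (-3) + ? = 5, so (3,1) = -11.
Column 3: -13 + 21 + 5 + (-21) + ? = 5, so (5,3) = 13.
From column 4, 5 − (25 + (-1) + 7 + (-9)) gives (3,4) = -17.
Row 3: -11 + 5 + (-17) + 11 + ? = 5, so (3,2) = 17.
Row 5 needs 5; the known cells sum to 20, so (5,2) = -15.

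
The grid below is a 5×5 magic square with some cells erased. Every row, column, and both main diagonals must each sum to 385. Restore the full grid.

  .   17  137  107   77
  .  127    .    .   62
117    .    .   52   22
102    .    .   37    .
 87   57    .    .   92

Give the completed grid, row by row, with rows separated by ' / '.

47 17 137 107 77 / 32 127 97 67 62 / 117 112 82 52 22 / 102 72 42 37 132 / 87 57 27 122 92

Row 1 must total 385; the given cells sum to 338, so (1,1) = 47.
The remaining cell in column 1 is (2,1) = 385 − 353 = 32.
Using column 5: 77 + 62 + 22 + 92 + ? → (4,5) = 385 − 253 = 132.
The remaining cell in main diagonal is (3,3) = 385 − 303 = 82.
The remaining cell in row 3 is (3,2) = 385 − 273 = 112.
Column 2 needs 385; the known cells sum to 313, so (4,2) = 72.
Using anti-diagonal: 77 + 82 + 72 + 87 + ? → (2,4) = 385 − 318 = 67.
The remaining cell in row 2 is (2,3) = 385 − 288 = 97.
Row 4 needs 385; the known cells sum to 343, so (4,3) = 42.
Column 3 needs 385; the known cells sum to 358, so (5,3) = 27.
The remaining cell in column 4 is (5,4) = 385 − 263 = 122.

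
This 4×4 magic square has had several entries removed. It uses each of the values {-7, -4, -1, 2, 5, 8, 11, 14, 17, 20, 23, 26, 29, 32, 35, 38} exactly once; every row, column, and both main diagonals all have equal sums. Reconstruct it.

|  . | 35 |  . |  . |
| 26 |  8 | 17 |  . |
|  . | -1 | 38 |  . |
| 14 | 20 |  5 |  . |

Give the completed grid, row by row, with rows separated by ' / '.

-7 35 2 32 / 26 8 17 11 / 29 -1 38 -4 / 14 20 5 23

The 16 entries sum to 248, so each line sums to 248/4 = 62.
Row 2: 26 + 8 + 17 + ? = 62, so (2,4) = 11.
The remaining cell in row 4 is (4,4) = 62 − 39 = 23.
The remaining cell in column 3 is (1,3) = 62 − 60 = 2.
From main diagonal, 62 − (8 + 38 + 23) gives (1,1) = -7.
Anti-diagonal needs 62; the known cells sum to 30, so (1,4) = 32.
The remaining cell in column 1 is (3,1) = 62 − 33 = 29.
From column 4, 62 − (32 + 11 + 23) gives (3,4) = -4.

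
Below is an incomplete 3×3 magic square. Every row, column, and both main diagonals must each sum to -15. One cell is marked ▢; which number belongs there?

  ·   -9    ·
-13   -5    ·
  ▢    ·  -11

-3

The remaining cell in row 2 is (2,3) = -15 − (-18) = 3.
Column 2 needs -15; the known cells sum to -14, so (3,2) = -1.
Using column 3: 3 + (-11) + ? → (1,3) = -15 − (-8) = -7.
From main diagonal, -15 − (-5 + (-11)) gives (1,1) = 1.
Anti-diagonal needs -15; the known cells sum to -12, so (3,1) = -3.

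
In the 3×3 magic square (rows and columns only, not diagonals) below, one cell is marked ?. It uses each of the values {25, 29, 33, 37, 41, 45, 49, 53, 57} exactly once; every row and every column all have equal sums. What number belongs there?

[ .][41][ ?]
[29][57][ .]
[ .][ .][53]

33

The 9 entries sum to 369, so each line sums to 369/3 = 123.
Row 2 needs 123; the known cells sum to 86, so (2,3) = 37.
Column 2 must total 123; the given cells sum to 98, so (3,2) = 25.
From column 3, 123 − (37 + 53) gives (1,3) = 33.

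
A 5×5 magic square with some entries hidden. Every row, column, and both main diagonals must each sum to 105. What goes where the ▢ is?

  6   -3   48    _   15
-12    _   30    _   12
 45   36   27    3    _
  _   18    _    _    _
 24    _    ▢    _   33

-9

The remaining cell in row 1 is (1,4) = 105 − 66 = 39.
Row 3 must total 105; the given cells sum to 111, so (3,5) = -6.
From column 1, 105 − (6 + (-12) + 45 + 24) gives (4,1) = 42.
Using column 5: 15 + 12 + (-6) + 33 + ? → (4,5) = 105 − 54 = 51.
Anti-diagonal: 15 + 27 + 18 + 24 + ? = 105, so (2,4) = 21.
Using row 2: -12 + 30 + 21 + 12 + ? → (2,2) = 105 − 51 = 54.
Column 2: -3 + 54 + 36 + 18 + ? = 105, so (5,2) = 0.
Main diagonal: 6 + 54 + 27 + 33 + ? = 105, so (4,4) = -15.
Row 4 must total 105; the given cells sum to 96, so (4,3) = 9.
Using column 3: 48 + 30 + 27 + 9 + ? → (5,3) = 105 − 114 = -9.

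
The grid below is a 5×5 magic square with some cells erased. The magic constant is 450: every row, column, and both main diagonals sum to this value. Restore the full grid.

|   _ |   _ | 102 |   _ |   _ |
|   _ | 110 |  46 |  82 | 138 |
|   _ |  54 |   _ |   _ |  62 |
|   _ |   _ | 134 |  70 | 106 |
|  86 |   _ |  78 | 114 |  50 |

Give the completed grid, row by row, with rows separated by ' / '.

130 66 102 58 94 / 74 110 46 82 138 / 118 54 90 126 62 / 42 98 134 70 106 / 86 122 78 114 50

Using row 2: 110 + 46 + 82 + 138 + ? → (2,1) = 450 − 376 = 74.
Using row 5: 86 + 78 + 114 + 50 + ? → (5,2) = 450 − 328 = 122.
Using column 3: 102 + 46 + 134 + 78 + ? → (3,3) = 450 − 360 = 90.
The remaining cell in column 5 is (1,5) = 450 − 356 = 94.
Using main diagonal: 110 + 90 + 70 + 50 + ? → (1,1) = 450 − 320 = 130.
Anti-diagonal needs 450; the known cells sum to 352, so (4,2) = 98.
Row 4: 98 + 134 + 70 + 106 + ? = 450, so (4,1) = 42.
Using column 1: 130 + 74 + 42 + 86 + ? → (3,1) = 450 − 332 = 118.
Column 2: 110 + 54 + 98 + 122 + ? = 450, so (1,2) = 66.
Row 1 must total 450; the given cells sum to 392, so (1,4) = 58.
Row 3 needs 450; the known cells sum to 324, so (3,4) = 126.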